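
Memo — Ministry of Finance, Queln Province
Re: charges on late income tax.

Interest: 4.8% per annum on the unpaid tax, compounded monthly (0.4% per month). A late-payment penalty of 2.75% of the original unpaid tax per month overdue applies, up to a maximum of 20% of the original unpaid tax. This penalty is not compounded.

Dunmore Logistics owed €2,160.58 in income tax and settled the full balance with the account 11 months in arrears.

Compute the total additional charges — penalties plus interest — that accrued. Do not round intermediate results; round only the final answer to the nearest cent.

Penalty (uncapped): 11 × 2.75% × €2,160.58 = €653.58…; cap = 20% × €2,160.58 = €432.12… → penalty = €432.12…
Interest: €2,160.58 × ((1 + 0.004)^11 − 1) = €2,160.58 × 0.0448906… = €96.9898…
Penalties + interest = €432.1160 + €96.9898… = €529.11

€529.11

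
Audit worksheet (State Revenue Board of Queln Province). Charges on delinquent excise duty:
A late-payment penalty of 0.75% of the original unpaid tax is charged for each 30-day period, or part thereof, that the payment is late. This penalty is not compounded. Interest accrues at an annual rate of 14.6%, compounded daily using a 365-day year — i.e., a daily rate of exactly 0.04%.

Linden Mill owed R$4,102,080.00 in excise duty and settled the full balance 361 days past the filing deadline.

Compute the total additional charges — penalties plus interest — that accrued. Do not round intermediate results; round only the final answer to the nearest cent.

Penalty periods: ⌈361/30⌉ = 13; penalty = 13 × 0.75% × R$4,102,080.00 = R$399,952.80
Interest: R$4,102,080.00 × ((1 + 0.0004)^361 − 1) = R$4,102,080.00 × 0.15531280… = R$637,105.5206…
Penalties + interest = R$399,952.8000 + R$637,105.5206… = R$1,037,058.32

R$1,037,058.32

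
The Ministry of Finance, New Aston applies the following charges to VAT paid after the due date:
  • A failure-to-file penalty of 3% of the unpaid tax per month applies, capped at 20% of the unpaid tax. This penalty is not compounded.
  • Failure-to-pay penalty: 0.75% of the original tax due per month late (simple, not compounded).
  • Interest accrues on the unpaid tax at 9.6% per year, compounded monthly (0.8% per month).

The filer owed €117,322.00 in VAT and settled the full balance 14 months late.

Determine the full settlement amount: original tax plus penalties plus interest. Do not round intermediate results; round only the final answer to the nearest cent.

€166,950.91

Failure-to-file: 14 × 3% × €117,322.00 = €49,275.24, capped at 20% × €117,322.00 = €23,464.40
Failure-to-pay penalty: 14 × 0.75% × €117,322.00 = €12,318.81
Interest: €117,322.00 × ((1 + 0.008)^14 − 1) = €117,322.00 × 0.1180145… = €13,845.7012…
Total = €117,322.00 + €35,783.2100 + €13,845.7012… = €166,950.91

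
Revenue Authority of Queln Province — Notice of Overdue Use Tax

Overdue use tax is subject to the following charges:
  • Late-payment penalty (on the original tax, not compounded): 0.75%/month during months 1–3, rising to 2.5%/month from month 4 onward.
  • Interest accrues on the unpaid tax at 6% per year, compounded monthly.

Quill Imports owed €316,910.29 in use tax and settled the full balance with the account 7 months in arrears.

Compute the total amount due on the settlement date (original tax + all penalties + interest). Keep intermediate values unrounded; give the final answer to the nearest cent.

€366,991.43

Penalty, months 1–3: 3 × 0.75% × €316,910.29 = €7,130.48…
Penalty, months 4–7: 4 × 2.5% × €316,910.29 = €31,691.03…
Interest (6%/yr ÷ 12 = 0.5%/month): €316,910.29 × ((1 + 0.005)^7 − 1) = €11,259.6315…
Total = €316,910.29 + €38,821.5105… + €11,259.6315… = €366,991.43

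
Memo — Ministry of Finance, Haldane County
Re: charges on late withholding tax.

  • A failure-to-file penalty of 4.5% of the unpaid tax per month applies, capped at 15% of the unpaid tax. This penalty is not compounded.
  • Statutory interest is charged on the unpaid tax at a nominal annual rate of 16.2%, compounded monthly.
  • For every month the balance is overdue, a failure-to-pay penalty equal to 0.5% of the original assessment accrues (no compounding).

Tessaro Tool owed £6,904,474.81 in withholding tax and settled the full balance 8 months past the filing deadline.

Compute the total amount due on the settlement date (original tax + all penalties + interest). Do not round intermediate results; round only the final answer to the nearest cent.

£8,998,209.37

Failure-to-file: 8 × 4.5% × £6,904,474.81 = £2,485,610.93…, capped at 15% × £6,904,474.81 = £1,035,671.22…
Failure-to-pay penalty: 8 × 0.5% × £6,904,474.81 = £276,178.99…
Interest (16.2%/yr ÷ 12 = 1.35%/month): £6,904,474.81 × ((1 + 0.0135)^8 − 1) = £781,884.3477…
Total = £6,904,474.81 + £1,311,850.2139 + £781,884.3477… = £8,998,209.37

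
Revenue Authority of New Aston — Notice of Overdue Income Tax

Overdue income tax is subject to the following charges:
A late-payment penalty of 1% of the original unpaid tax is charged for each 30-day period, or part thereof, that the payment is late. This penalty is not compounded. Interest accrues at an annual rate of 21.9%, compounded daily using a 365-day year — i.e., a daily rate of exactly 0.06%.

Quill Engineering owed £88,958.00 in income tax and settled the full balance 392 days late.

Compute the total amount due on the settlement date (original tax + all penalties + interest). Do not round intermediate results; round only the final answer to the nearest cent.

£124,992.44

Penalty periods: ⌈392/30⌉ = 14; penalty = 14 × 1% × £88,958.00 = £12,454.12
Interest: £88,958.00 × ((1 + 0.0006)^392 − 1) = £88,958.00 × 0.26507254… = £23,580.3234…
Total = £88,958.00 + £12,454.1200 + £23,580.3234… = £124,992.44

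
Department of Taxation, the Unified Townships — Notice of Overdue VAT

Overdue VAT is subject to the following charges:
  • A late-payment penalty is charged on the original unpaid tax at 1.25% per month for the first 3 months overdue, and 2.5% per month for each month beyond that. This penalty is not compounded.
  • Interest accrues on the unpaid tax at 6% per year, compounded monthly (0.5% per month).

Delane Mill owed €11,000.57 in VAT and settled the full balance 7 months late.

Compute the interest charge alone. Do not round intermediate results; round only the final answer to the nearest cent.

Interest: €11,000.57 × ((1 + 0.005)^7 − 1) = €11,000.57 × 0.0355294… = €390.8436…

€390.84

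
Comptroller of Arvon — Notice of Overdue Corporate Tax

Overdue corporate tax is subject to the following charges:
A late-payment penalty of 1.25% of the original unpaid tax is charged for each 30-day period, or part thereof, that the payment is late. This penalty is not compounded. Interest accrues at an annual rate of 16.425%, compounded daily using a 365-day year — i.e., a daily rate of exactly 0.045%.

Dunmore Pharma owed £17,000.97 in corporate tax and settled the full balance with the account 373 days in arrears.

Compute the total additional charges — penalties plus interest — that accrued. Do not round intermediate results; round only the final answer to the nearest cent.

£5,868.98

Penalty periods: ⌈373/30⌉ = 13; penalty = 13 × 1.25% × £17,000.97 = £2,762.66…
Interest: £17,000.97 × ((1 + 0.00045)^373 − 1) = £17,000.97 × 0.18271453… = £3,106.3242…
Penalties + interest = £2,762.6576… + £3,106.3242… = £5,868.98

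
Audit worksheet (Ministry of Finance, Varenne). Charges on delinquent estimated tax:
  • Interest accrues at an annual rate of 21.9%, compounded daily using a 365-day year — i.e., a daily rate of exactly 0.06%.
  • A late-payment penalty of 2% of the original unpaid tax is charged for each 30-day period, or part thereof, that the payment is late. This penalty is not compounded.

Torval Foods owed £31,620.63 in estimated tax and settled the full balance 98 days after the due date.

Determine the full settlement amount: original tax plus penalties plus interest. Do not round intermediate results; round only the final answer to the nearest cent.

£36,064.73

Penalty periods: ⌈98/30⌉ = 4; penalty = 4 × 2% × £31,620.63 = £2,529.65…
Interest: £31,620.63 × ((1 + 0.0006)^98 − 1) = £31,620.63 × 0.06054441… = £1,914.4523…
Total = £31,620.63 + £2,529.6504 + £1,914.4523… = £36,064.73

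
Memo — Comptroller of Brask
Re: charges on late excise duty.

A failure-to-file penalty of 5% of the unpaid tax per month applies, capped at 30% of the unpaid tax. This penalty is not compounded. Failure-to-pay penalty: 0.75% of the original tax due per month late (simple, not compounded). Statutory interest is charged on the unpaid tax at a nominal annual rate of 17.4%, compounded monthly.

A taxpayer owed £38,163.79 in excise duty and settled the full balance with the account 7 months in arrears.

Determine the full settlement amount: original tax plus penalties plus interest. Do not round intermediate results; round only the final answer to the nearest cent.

Failure-to-file: 7 × 5% × £38,163.79 = £13,357.33…, capped at 30% × £38,163.79 = £11,449.14…
Failure-to-pay penalty = 0.75% × £38,163.79 × 7 mo = £2,003.60…
Interest (17.4%/yr ÷ 12 = 1.45%/month): £38,163.79 × ((1 + 0.0145)^7 − 1) = £4,046.2591…
Total = £38,163.79 + £13,452.7360… + £4,046.2591… = £55,662.79

£55,662.79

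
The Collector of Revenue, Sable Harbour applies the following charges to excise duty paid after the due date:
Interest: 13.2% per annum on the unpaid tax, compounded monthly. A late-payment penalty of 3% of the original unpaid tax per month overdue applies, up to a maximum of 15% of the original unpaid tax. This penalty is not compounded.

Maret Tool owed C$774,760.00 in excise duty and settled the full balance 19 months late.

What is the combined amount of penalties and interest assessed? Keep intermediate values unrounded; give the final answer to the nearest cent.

Penalty (uncapped): 19 × 3% × C$774,760.00 = C$441,613.20; cap = 15% × C$774,760.00 = C$116,214.00 → penalty = C$116,214.00
Interest (13.2%/yr ÷ 12 = 1.1%/month): C$774,760.00 × ((1 + 0.011)^19 − 1) = C$179,000.0927…
Penalties + interest = C$116,214.0000 + C$179,000.0927… = C$295,214.09

C$295,214.09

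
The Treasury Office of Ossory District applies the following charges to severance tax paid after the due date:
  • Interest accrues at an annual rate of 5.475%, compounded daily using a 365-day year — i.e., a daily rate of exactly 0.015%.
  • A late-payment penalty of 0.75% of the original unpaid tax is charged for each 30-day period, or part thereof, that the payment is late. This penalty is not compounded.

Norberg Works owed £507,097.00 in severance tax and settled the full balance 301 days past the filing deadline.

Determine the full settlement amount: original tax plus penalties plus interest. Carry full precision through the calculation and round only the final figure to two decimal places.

£572,350.87

Penalty periods: ⌈301/30⌉ = 11; penalty = 11 × 0.75% × £507,097.00 = £41,835.50…
Interest: £507,097.00 × ((1 + 0.00015)^301 − 1) = £507,097.00 × 0.04618123… = £23,418.3650…
Total = £507,097.00 + £41,835.5025 + £23,418.3650… = £572,350.87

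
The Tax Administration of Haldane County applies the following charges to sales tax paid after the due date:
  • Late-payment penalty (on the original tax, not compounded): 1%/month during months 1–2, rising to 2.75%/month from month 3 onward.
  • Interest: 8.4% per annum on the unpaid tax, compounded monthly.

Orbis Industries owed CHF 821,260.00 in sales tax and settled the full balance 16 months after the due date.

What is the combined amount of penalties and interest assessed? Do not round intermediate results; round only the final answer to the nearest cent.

Penalty, months 1–2: 2 × 1% × CHF 821,260.00 = CHF 16,425.20
Penalty, months 3–16: 14 × 2.75% × CHF 821,260.00 = CHF 316,185.10
Interest (8.4%/yr ÷ 12 = 0.7%/month): CHF 821,260.00 × ((1 + 0.007)^16 − 1) = CHF 96,971.5263…
Penalties + interest = CHF 332,610.3000 + CHF 96,971.5263… = CHF 429,581.83

CHF 429,581.83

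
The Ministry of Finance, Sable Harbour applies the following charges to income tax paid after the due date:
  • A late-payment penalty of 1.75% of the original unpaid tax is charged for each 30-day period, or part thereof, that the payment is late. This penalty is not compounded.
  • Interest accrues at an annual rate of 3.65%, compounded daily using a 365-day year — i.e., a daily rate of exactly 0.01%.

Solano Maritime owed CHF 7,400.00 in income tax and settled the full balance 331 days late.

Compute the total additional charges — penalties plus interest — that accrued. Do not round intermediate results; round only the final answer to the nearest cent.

CHF 1,803.03

Penalty periods: ⌈331/30⌉ = 12; penalty = 12 × 1.75% × CHF 7,400.00 = CHF 1,554.00
Interest: CHF 7,400.00 × ((1 + 0.0001)^331 − 1) = CHF 7,400.00 × 0.03365219… = CHF 249.0262…
Penalties + interest = CHF 1,554.0000 + CHF 249.0262… = CHF 1,803.03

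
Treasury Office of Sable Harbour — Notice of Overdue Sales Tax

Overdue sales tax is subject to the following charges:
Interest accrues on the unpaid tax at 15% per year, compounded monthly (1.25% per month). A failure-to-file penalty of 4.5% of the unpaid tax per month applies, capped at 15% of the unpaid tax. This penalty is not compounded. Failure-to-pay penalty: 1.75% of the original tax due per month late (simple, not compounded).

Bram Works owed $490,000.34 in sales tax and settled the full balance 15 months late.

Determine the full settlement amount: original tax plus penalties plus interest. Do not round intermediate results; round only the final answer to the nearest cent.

Failure-to-file: 15 × 4.5% × $490,000.34 = $330,750.23…, capped at 15% × $490,000.34 = $73,500.05…
Failure-to-pay penalty = 1.75% × $490,000.34 × 15 mo = $128,625.09…
Interest: $490,000.34 × ((1 + 0.0125)^15 − 1) = $490,000.34 × 0.2048292… = $100,366.3693…
Total = $490,000.34 + $202,125.1403… + $100,366.3693… = $792,491.85

$792,491.85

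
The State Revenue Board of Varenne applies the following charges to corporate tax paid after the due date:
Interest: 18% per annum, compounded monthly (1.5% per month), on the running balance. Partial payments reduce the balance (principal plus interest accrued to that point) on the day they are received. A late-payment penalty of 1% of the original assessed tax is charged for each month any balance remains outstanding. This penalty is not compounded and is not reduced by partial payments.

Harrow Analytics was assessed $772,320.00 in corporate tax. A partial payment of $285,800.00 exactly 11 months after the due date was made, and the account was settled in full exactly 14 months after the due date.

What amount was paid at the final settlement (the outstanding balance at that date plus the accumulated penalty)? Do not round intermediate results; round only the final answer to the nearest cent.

Balance at month 11: $772,320.0000 × (1 + 0.015)^11 = $909,753.5233…
After $285,800.00 payment: $909,753.5233… − $285,800.00 = $623,953.5233…
Balance at month 14: $623,953.5233… × (1 + 0.015)^3 = $652,454.7064…
Penalty: 14 × 1% × $772,320.00 = $108,124.80
Final settlement = outstanding balance + penalty = $652,454.7064… + $108,124.80 = $760,579.51

$760,579.51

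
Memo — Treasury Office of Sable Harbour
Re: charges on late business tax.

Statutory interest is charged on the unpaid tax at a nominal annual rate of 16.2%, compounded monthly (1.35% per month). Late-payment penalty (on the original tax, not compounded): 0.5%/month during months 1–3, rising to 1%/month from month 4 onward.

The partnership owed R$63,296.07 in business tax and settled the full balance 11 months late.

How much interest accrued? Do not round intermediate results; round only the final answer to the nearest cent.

Interest: R$63,296.07 × ((1 + 0.0135)^11 − 1) = R$63,296.07 × 0.1589409… = R$10,060.3332…

R$10,060.33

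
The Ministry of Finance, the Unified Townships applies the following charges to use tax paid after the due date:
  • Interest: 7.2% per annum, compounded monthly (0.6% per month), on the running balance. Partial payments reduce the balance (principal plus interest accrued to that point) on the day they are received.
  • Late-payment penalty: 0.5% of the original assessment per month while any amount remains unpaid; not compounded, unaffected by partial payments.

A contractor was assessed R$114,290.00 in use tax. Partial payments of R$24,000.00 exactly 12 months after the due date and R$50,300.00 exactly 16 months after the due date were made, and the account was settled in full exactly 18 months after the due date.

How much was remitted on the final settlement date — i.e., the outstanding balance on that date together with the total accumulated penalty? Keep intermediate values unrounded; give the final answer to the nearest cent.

R$61,787.06

Balance at month 12: R$114,290.0000 × (1 + 0.006)^12 = R$122,795.9381…
After R$24,000.00 payment: R$122,795.9381… − R$24,000.00 = R$98,795.9381…
Balance at month 16: R$98,795.9381… × (1 + 0.006)^4 = R$101,188.4661…
After R$50,300.00 payment: R$101,188.4661… − R$50,300.00 = R$50,888.4661…
Balance at month 18: R$50,888.4661… × (1 + 0.006)^2 = R$51,500.9596…
Penalty: 18 × 0.5% × R$114,290.00 = R$10,286.10
Final settlement = outstanding balance + penalty = R$51,500.9596… + R$10,286.10 = R$61,787.06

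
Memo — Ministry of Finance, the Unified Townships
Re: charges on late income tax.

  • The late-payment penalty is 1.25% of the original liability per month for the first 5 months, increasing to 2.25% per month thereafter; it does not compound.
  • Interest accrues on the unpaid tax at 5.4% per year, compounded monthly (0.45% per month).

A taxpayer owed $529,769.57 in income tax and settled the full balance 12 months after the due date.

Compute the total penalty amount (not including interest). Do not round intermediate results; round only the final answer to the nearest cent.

Penalty, months 1–5: 5 × 1.25% × $529,769.57 = $33,110.60…
Penalty, months 6–12: 7 × 2.25% × $529,769.57 = $83,438.71…
Total penalty = $33,110.60… + $83,438.71… = $116,549.31

$116,549.31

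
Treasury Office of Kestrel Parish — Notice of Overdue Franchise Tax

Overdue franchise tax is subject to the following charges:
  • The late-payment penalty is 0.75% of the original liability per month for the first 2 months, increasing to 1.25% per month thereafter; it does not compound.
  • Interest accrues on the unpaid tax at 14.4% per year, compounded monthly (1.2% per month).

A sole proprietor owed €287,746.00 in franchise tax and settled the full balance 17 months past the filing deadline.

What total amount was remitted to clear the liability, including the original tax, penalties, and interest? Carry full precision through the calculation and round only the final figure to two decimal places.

€410,702.73

Penalty, months 1–2: 2 × 0.75% × €287,746.00 = €4,316.19
Penalty, months 3–17: 15 × 1.25% × €287,746.00 = €53,952.38…
Interest: €287,746.00 × ((1 + 0.012)^17 − 1) = €287,746.00 × 0.2248100… = €64,688.1694…
Total = €287,746.00 + €58,268.5650 + €64,688.1694… = €410,702.73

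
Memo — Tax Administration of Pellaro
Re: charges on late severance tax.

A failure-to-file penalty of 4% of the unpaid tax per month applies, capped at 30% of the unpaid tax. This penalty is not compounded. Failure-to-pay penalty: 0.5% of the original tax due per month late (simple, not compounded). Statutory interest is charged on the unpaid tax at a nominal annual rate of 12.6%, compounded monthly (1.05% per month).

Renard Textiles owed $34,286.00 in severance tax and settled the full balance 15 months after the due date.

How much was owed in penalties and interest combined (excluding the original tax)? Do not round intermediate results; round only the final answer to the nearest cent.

$18,672.84

Failure-to-file: 15 × 4% × $34,286.00 = $20,571.60, capped at 30% × $34,286.00 = $10,285.80
Failure-to-pay penalty = 0.5% × $34,286.00 × 15 mo = $2,571.45
Interest: $34,286.00 × ((1 + 0.0105)^15 − 1) = $34,286.00 × 0.1696200… = $5,815.5896…
Penalties + interest = $12,857.2500 + $5,815.5896… = $18,672.84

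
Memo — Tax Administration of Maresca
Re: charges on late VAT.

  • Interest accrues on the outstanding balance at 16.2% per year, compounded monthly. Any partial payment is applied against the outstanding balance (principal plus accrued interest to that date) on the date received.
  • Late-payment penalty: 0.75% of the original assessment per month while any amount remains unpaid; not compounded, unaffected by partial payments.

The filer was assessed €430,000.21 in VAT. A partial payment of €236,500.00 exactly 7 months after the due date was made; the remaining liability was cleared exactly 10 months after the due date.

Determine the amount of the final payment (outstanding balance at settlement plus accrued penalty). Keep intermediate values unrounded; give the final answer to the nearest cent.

€277,748.66

Monthly rate = 16.2% ÷ 12 = 1.35%
Balance at month 7: €430,000.2100 × (1 + 0.0135)^7 = €472,318.4808…
After €236,500.00 payment: €472,318.4808… − €236,500.00 = €235,818.4808…
Balance at month 10: €235,818.4808… × (1 + 0.0135)^3 = €245,498.6432…
Penalty: 10 × 0.75% × €430,000.21 = €32,250.02…
Final settlement = outstanding balance + penalty = €245,498.6432… + €32,250.02… = €277,748.66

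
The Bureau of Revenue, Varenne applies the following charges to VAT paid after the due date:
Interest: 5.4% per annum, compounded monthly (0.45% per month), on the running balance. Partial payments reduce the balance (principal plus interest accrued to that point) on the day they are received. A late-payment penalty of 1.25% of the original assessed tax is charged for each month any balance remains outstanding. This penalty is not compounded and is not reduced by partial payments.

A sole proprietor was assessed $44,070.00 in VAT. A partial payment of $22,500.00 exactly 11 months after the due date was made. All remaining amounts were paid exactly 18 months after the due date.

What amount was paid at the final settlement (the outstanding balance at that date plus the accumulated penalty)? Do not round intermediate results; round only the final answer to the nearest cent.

Balance at month 11: $44,070.0000 × (1 + 0.0045)^11 = $46,301.2166…
After $22,500.00 payment: $46,301.2166… − $22,500.00 = $23,801.2166…
Balance at month 18: $23,801.2166… × (1 + 0.0045)^7 = $24,561.1526…
Penalty: 18 × 1.25% × $44,070.00 = $9,915.75
Final settlement = outstanding balance + penalty = $24,561.1526… + $9,915.75 = $34,476.90

$34,476.90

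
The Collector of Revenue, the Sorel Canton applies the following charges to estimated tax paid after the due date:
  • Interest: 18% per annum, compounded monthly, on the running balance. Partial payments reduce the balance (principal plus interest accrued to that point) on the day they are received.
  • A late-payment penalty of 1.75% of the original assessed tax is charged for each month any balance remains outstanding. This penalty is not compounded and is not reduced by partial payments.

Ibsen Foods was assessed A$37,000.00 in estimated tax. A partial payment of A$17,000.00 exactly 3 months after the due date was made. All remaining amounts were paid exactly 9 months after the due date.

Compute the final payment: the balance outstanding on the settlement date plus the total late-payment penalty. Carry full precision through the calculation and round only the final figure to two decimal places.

A$29,544.39

Monthly rate = 18% ÷ 12 = 1.5%
Balance at month 3: A$37,000.0000 × (1 + 0.015)^3 = A$38,690.0999…
After A$17,000.00 payment: A$38,690.0999… − A$17,000.00 = A$21,690.0999…
Balance at month 9: A$21,690.0999… × (1 + 0.015)^6 = A$23,716.8936…
Penalty: 9 × 1.75% × A$37,000.00 = A$5,827.50
Final settlement = outstanding balance + penalty = A$23,716.8936… + A$5,827.50 = A$29,544.39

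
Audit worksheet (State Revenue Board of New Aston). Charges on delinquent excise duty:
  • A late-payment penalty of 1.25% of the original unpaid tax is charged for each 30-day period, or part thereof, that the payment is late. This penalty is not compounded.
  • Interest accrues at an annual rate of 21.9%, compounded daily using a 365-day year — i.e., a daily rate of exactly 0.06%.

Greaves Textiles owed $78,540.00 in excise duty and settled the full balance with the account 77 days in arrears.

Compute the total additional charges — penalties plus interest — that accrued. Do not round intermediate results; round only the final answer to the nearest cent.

Penalty periods: ⌈77/30⌉ = 3; penalty = 3 × 1.25% × $78,540.00 = $2,945.25
Interest: $78,540.00 × ((1 + 0.0006)^77 − 1) = $78,540.00 × 0.04726934… = $3,712.5338…
Penalties + interest = $2,945.2500 + $3,712.5338… = $6,657.78

$6,657.78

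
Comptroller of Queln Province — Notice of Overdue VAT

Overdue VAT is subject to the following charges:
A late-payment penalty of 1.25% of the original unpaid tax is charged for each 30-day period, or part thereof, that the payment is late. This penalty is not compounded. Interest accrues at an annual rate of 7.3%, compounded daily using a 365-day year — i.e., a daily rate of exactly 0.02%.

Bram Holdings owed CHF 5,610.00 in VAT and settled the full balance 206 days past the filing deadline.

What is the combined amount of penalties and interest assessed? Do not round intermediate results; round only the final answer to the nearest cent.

Penalty periods: ⌈206/30⌉ = 7; penalty = 7 × 1.25% × CHF 5,610.00 = CHF 490.88…
Interest: CHF 5,610.00 × ((1 + 0.0002)^206 − 1) = CHF 5,610.00 × 0.04205620… = CHF 235.9353…
Penalties + interest = CHF 490.8750 + CHF 235.9353… = CHF 726.81

CHF 726.81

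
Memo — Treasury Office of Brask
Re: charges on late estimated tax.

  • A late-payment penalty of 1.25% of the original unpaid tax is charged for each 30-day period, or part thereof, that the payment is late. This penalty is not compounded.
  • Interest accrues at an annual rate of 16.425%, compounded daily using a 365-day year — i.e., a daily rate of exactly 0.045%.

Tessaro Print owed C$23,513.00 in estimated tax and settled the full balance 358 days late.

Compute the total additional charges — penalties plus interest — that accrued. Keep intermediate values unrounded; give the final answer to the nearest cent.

Penalty periods: ⌈358/30⌉ = 12; penalty = 12 × 1.25% × C$23,513.00 = C$3,526.95
Interest: C$23,513.00 × ((1 + 0.00045)^358 − 1) = C$23,513.00 × 0.17475987… = C$4,109.1289…
Penalties + interest = C$3,526.9500 + C$4,109.1289… = C$7,636.08

C$7,636.08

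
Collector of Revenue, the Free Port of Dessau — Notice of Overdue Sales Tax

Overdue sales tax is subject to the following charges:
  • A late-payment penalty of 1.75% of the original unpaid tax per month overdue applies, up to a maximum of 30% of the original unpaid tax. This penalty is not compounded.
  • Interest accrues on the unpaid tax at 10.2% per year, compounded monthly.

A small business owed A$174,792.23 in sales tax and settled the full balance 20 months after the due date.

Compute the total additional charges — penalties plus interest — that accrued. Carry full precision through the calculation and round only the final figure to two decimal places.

Penalty (uncapped): 20 × 1.75% × A$174,792.23 = A$61,177.28…; cap = 30% × A$174,792.23 = A$52,437.67… → penalty = A$52,437.67…
Interest (10.2%/yr ÷ 12 = 0.85%/month): A$174,792.23 × ((1 + 0.0085)^20 − 1) = A$32,241.0555…
Penalties + interest = A$52,437.6690 + A$32,241.0555… = A$84,678.72

A$84,678.72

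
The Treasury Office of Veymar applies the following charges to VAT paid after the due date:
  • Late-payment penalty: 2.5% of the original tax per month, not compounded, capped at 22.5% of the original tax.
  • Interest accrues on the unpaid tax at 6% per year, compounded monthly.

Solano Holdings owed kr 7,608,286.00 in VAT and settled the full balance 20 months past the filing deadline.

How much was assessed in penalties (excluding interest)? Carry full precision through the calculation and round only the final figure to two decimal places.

kr 1,711,864.35

Penalty (uncapped): 20 × 2.5% × kr 7,608,286.00 = kr 3,804,143.00; cap = 22.5% × kr 7,608,286.00 = kr 1,711,864.35 → penalty = kr 1,711,864.35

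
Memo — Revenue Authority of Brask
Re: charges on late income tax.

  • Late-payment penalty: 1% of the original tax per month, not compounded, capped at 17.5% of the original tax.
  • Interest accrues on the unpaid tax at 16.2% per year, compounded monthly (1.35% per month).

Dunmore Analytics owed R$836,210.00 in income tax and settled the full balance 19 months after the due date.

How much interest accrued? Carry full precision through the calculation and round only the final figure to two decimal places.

Interest: R$836,210.00 × ((1 + 0.0135)^19 − 1) = R$836,210.00 × 0.2901830… = R$242,653.9076…

R$242,653.91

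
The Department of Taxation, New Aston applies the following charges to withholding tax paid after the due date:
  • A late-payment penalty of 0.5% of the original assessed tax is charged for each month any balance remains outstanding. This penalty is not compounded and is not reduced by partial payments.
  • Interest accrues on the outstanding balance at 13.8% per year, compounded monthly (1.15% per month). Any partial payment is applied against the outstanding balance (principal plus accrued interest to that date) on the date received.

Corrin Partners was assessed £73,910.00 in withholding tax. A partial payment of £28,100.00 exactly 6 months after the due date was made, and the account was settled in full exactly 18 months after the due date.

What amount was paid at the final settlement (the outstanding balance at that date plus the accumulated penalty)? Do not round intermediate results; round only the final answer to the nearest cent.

£65,219.87

Balance at month 6: £73,910.0000 × (1 + 0.0115)^6 = £79,158.6766…
After £28,100.00 payment: £79,158.6766… − £28,100.00 = £51,058.6766…
Balance at month 18: £51,058.6766… × (1 + 0.0115)^12 = £58,567.9738…
Penalty: 18 × 0.5% × £73,910.00 = £6,651.90
Final settlement = outstanding balance + penalty = £58,567.9738… + £6,651.90 = £65,219.87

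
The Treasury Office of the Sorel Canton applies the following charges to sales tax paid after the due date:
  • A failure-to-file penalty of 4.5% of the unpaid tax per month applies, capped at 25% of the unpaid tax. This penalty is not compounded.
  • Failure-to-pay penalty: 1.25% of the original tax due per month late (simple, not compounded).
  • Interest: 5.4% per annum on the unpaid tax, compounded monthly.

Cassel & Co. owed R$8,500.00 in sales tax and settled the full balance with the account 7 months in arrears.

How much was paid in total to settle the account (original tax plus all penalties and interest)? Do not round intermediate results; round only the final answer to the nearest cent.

Failure-to-file: 7 × 4.5% × R$8,500.00 = R$2,677.50, capped at 25% × R$8,500.00 = R$2,125.00
Failure-to-pay penalty = 1.25% × R$8,500.00 × 7 mo = R$743.75
Interest (5.4%/yr ÷ 12 = 0.45%/month): R$8,500.00 × ((1 + 0.0045)^7 − 1) = R$271.3919…
Total = R$8,500.00 + R$2,868.7500 + R$271.3919… = R$11,640.14

R$11,640.14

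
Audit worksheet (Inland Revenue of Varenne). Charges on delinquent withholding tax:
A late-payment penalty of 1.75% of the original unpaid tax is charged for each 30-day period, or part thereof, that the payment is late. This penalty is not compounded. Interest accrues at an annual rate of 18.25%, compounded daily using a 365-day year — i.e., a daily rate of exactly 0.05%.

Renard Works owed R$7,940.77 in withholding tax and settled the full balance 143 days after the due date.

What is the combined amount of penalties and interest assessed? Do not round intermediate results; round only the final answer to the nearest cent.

R$1,283.22

Penalty periods: ⌈143/30⌉ = 5; penalty = 5 × 1.75% × R$7,940.77 = R$694.82…
Interest: R$7,940.77 × ((1 + 0.0005)^143 − 1) = R$7,940.77 × 0.07409896… = R$588.4028…
Penalties + interest = R$694.8174… + R$588.4028… = R$1,283.22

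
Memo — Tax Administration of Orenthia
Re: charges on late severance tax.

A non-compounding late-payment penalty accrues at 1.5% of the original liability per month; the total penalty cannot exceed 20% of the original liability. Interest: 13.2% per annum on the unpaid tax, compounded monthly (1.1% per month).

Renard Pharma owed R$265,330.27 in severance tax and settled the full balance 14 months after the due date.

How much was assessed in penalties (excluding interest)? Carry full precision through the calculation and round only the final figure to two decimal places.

Penalty (uncapped): 14 × 1.5% × R$265,330.27 = R$55,719.36…; cap = 20% × R$265,330.27 = R$53,066.05… → penalty = R$53,066.05…

R$53,066.05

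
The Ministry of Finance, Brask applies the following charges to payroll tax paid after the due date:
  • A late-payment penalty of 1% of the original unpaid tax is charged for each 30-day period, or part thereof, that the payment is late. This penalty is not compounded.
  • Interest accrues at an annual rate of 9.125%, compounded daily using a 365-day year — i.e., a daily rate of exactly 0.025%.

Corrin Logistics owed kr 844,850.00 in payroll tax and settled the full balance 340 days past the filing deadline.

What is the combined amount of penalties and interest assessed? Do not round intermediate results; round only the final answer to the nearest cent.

Penalty periods: ⌈340/30⌉ = 12; penalty = 12 × 1% × kr 844,850.00 = kr 101,382.00
Interest: kr 844,850.00 × ((1 + 0.00025)^340 − 1) = kr 844,850.00 × 0.08870550… = kr 74,942.8426…
Penalties + interest = kr 101,382.0000 + kr 74,942.8426… = kr 176,324.84

kr 176,324.84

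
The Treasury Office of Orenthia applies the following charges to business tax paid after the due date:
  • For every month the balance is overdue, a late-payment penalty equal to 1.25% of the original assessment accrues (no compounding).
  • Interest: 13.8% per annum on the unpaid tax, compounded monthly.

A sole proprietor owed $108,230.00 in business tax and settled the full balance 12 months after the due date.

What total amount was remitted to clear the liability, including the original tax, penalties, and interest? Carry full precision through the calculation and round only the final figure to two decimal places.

Late-payment penalty: 12 × 1.25% × $108,230.00 = $16,234.50
Interest (13.8%/yr ÷ 12 = 1.15%/month): $108,230.00 × ((1 + 0.0115)^12 − 1) = $15,917.5930…
Total = $108,230.00 + $16,234.5000 + $15,917.5930… = $140,382.09

$140,382.09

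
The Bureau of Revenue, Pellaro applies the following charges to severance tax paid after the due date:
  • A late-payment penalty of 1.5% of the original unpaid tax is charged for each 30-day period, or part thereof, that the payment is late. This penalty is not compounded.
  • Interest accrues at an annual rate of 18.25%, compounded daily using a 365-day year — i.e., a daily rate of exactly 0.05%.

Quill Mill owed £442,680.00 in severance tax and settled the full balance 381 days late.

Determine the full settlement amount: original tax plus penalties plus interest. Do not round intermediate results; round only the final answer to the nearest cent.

£621,875.44

Penalty periods: ⌈381/30⌉ = 13; penalty = 13 × 1.5% × £442,680.00 = £86,322.60
Interest: £442,680.00 × ((1 + 0.0005)^381 − 1) = £442,680.00 × 0.20979677… = £92,872.8363…
Total = £442,680.00 + £86,322.6000 + £92,872.8363… = £621,875.44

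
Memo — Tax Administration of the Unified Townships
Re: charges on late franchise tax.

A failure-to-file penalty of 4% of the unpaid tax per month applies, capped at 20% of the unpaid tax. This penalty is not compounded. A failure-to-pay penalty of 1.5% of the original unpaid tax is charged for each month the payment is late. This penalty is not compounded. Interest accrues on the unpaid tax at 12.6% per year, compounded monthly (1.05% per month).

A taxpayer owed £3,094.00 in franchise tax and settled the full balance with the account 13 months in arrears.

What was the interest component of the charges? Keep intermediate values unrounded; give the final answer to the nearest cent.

£449.99

Interest: £3,094.00 × ((1 + 0.0105)^13 − 1) = £3,094.00 × 0.1454394… = £449.9896…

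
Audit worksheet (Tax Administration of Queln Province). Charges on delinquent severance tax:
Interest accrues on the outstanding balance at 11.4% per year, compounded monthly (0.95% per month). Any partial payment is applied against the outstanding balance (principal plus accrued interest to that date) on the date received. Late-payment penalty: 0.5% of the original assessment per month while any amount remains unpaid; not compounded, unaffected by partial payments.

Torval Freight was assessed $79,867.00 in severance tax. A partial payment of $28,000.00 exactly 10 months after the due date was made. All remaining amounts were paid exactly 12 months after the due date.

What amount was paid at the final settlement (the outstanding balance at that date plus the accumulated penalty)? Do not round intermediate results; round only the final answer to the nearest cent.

Balance at month 10: $79,867.0000 × (1 + 0.0095)^10 = $87,787.0801…
After $28,000.00 payment: $87,787.0801… − $28,000.00 = $59,787.0801…
Balance at month 12: $59,787.0801… × (1 + 0.0095)^2 = $60,928.4305…
Penalty: 12 × 0.5% × $79,867.00 = $4,792.02
Final settlement = outstanding balance + penalty = $60,928.4305… + $4,792.02 = $65,720.45

$65,720.45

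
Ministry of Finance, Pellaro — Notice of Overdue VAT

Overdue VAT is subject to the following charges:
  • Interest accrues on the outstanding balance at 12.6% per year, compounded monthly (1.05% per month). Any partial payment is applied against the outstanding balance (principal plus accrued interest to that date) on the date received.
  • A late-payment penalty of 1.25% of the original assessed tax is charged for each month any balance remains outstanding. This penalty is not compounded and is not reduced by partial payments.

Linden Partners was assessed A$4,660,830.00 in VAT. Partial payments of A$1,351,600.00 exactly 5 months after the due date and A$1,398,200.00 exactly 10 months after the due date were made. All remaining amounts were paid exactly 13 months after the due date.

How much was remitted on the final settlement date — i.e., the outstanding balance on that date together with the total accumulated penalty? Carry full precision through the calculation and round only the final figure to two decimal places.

A$3,183,980.43

Balance at month 5: A$4,660,830.0000 × (1 + 0.0105)^5 = A$4,910,716.3789…
After A$1,351,600.00 payment: A$4,910,716.3789… − A$1,351,600.00 = A$3,559,116.3789…
Balance at month 10: A$3,559,116.3789… × (1 + 0.0105)^5 = A$3,749,935.3325…
After A$1,398,200.00 payment: A$3,749,935.3325… − A$1,398,200.00 = A$2,351,735.3325…
Balance at month 13: A$2,351,735.3325… × (1 + 0.0105)^3 = A$2,426,595.5544…
Penalty: 13 × 1.25% × A$4,660,830.00 = A$757,384.88…
Final settlement = outstanding balance + penalty = A$2,426,595.5544… + A$757,384.88… = A$3,183,980.43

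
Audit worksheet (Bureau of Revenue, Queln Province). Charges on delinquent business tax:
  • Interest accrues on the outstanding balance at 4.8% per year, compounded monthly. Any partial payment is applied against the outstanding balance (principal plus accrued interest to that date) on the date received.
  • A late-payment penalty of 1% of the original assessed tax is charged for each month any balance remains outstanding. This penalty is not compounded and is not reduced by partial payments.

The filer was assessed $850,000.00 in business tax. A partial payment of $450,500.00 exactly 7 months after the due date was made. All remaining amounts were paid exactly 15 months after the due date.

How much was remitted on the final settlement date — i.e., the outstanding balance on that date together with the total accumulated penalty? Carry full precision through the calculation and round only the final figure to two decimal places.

Monthly rate = 4.8% ÷ 12 = 0.4%
Balance at month 7: $850,000.0000 × (1 + 0.004)^7 = $874,087.5116…
After $450,500.00 payment: $874,087.5116… − $450,500.00 = $423,587.5116…
Balance at month 15: $423,587.5116… × (1 + 0.004)^8 = $437,333.6050…
Penalty: 15 × 1% × $850,000.00 = $127,500.00
Final settlement = outstanding balance + penalty = $437,333.6050… + $127,500.00 = $564,833.60

$564,833.60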